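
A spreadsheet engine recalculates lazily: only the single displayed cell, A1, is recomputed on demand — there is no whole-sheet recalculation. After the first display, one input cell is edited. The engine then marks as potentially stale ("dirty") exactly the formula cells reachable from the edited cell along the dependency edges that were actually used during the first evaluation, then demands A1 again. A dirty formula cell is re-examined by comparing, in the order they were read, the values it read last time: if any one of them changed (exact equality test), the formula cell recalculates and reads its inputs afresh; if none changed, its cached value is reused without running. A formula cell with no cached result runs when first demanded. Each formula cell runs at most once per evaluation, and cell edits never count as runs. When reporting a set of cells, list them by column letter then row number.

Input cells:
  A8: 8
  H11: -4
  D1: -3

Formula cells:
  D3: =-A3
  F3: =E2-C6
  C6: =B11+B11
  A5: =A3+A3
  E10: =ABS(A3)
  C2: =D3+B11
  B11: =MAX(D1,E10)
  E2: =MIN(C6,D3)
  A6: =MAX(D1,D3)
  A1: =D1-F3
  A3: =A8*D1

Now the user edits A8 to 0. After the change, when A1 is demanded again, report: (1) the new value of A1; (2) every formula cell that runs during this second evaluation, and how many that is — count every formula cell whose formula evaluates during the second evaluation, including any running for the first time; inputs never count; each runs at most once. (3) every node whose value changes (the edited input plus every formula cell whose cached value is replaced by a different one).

New value of A1: -3.
Formula cells that run: A1, A3, B11, C6, D3, E2, E10, F3 — 8 in total.
Values that change: A1, A3, A8, B11, C6, D3, E2, E10, F3.

First evaluation (everything demanded from the output):
  A3 = 8 * -3 = -24
  D3 = -(-24) = 24
  E10 = ABS(-24) = 24
  B11 = MAX(-3, 24) = 24
  C6 = 24 + 24 = 48
  E2 = MIN(48, 24) = 24
  F3 = 24 - 48 = -24
  A1 = -3 - -24 = 21

Propagation after the edit:
  A3: runs — A8 8->0; result 0.
  D3: runs — A3 -24->0; result 0.
  E10: runs — A3 -24->0; result 0.
  B11: runs — E10 24->0; result 0.
  C6: runs — B11 24->0; B11 24->0; result 0.
  E2: runs — C6 48->0; D3 24->0; result 0.
  F3: runs — E2 24->0; C6 48->0; result 0.
  A1: runs — F3 -24->0; result -3.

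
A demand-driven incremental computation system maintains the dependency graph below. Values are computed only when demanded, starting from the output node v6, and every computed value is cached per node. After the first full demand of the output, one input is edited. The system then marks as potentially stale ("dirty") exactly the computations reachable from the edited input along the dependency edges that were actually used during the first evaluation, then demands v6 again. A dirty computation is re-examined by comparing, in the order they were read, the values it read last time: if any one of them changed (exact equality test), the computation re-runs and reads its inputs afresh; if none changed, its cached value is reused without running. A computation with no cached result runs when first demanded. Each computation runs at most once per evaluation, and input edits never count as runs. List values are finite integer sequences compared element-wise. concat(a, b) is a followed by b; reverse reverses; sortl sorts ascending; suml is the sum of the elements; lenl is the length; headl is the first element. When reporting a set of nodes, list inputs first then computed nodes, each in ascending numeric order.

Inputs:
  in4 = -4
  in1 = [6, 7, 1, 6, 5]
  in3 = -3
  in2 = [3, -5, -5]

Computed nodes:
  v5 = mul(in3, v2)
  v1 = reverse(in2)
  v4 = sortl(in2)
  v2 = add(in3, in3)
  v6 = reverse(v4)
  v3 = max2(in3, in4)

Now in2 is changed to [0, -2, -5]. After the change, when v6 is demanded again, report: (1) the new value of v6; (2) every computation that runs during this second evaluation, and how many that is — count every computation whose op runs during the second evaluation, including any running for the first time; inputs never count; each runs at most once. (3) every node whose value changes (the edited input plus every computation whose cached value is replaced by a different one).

New value of v6: [0, -2, -5].
Computations that run: v4, v6 — 2 in total.
Values that change: in2, v4, v6.

First evaluation (everything demanded from the output):
  v4 = sortl([3, -5, -5]) = [-5, -5, 3]
  v6 = reverse([-5, -5, 3]) = [3, -5, -5]

Propagation after the edit:
  v4: runs — in2 [3, -5, -5]->[0, -2, -5]; result [-5, -2, 0].
  v6: runs — v4 [-5, -5, 3]->[-5, -2, 0]; result [0, -2, -5].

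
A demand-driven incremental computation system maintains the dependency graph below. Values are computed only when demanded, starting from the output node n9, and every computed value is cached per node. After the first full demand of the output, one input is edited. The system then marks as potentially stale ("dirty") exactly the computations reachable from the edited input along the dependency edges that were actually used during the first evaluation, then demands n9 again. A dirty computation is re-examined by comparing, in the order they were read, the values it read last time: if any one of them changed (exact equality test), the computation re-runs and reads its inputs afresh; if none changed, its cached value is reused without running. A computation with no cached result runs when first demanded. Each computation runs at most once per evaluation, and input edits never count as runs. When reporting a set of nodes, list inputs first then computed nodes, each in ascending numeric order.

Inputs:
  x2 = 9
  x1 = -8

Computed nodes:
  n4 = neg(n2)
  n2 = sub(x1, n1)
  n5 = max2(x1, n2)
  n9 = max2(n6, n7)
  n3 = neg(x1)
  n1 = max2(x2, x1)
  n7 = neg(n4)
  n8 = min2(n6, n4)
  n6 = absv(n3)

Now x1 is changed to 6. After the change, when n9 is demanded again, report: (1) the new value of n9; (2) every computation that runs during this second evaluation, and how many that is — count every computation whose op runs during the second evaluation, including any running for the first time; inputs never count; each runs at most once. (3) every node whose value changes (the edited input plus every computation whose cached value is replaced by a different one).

First evaluation (everything demanded from the output):
  n1 = max2(9, -8) = 9
  n2 = sub(-8, 9) = -17
  n3 = neg(-8) = 8
  n4 = neg(-17) = 17
  n6 = absv(8) = 8
  n7 = neg(17) = -17
  n9 = max2(8, -17) = 8

Propagation after the edit:
  n1: runs — x1 -8->6; result 9 (same value as before).
  n2: runs — x1 -8->6; result -3.
  n3: runs — x1 -8->6; result -6.
  n4: runs — n2 -17->-3; result 3.
  n6: runs — n3 8->-6; result 6.
  n7: runs — n4 17->3; result -3.
  n9: runs — n6 8->6; n7 -17->-3; result 6.

New value of n9: 6.
Computations that run: n1, n2, n3, n4, n6, n7, n9 — 7 in total.
Values that change: x1, n2, n3, n4, n6, n7, n9.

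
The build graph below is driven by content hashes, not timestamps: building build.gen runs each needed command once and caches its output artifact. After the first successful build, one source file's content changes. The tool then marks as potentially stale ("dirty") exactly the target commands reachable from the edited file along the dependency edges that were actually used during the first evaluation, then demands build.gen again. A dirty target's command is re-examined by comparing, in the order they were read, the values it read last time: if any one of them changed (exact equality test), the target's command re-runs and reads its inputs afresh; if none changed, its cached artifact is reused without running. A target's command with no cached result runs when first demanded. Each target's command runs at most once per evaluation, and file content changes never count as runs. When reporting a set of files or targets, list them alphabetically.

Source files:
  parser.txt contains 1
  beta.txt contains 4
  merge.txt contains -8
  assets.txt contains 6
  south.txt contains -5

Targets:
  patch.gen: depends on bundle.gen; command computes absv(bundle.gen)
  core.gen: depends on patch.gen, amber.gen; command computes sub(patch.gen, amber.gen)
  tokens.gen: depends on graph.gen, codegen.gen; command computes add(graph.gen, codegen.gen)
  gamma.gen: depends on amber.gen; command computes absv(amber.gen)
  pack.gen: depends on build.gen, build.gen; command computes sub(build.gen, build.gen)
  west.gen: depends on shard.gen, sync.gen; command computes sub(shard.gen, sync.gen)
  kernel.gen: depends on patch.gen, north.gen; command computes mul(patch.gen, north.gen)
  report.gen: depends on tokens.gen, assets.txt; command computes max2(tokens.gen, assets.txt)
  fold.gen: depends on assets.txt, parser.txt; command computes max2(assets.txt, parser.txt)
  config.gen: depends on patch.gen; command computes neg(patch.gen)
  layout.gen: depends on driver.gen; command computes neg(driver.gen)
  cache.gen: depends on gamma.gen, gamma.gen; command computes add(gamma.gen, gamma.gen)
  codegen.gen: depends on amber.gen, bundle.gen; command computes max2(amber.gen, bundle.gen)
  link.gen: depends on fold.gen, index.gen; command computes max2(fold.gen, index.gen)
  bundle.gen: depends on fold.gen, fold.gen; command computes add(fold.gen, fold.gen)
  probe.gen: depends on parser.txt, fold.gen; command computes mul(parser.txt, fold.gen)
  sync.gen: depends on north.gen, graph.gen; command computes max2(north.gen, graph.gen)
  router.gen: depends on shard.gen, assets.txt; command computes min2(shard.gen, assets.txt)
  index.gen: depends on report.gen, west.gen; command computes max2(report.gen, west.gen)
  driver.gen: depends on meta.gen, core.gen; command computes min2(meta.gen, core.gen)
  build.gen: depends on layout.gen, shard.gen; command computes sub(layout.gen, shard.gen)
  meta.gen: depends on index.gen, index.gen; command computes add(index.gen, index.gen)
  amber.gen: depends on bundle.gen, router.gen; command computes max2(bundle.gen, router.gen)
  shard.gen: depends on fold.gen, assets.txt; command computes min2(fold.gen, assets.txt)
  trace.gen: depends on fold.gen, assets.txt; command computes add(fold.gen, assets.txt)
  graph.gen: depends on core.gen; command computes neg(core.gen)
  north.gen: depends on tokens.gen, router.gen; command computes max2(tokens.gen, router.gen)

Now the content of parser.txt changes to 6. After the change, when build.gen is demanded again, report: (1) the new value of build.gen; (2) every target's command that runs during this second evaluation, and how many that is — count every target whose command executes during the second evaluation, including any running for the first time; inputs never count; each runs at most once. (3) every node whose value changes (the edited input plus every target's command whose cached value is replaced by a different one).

build.gen now evaluates to -6.
Run set: fold.gen (1 run).
Changed values: parser.txt.
The important point: fold.gen recomputes to an identical value, and the output ends up unchanged.

Initial pass — values computed on the first demand:
  fold.gen = max2(6, 1) = 6
  bundle.gen = add(6, 6) = 12
  patch.gen = absv(12) = 12
  shard.gen = min2(6, 6) = 6
  router.gen = min2(6, 6) = 6
  amber.gen = max2(12, 6) = 12
  codegen.gen = max2(12, 12) = 12
  core.gen = sub(12, 12) = 0
  graph.gen = neg(0) = 0
  tokens.gen = add(0, 12) = 12
  north.gen = max2(12, 6) = 12
  report.gen = max2(12, 6) = 12
  sync.gen = max2(12, 0) = 12
  west.gen = sub(6, 12) = -6
  index.gen = max2(12, -6) = 12
  meta.gen = add(12, 12) = 24
  driver.gen = min2(24, 0) = 0
  layout.gen = neg(0) = 0
  build.gen = sub(0, 6) = -6

Second demand — change propagation:
  fold.gen: re-runs because parser.txt 1->6; new result 6 (unchanged).
  bundle.gen: re-examined; everything it read last time is the same (fold.gen unchanged, fold.gen unchanged) — cache 12 kept, no run.
  patch.gen: re-examined; everything it read last time is the same (bundle.gen unchanged) — cache 12 kept, no run.
  shard.gen: re-examined; everything it read last time is the same (fold.gen unchanged, assets.txt unchanged) — cache 6 kept, no run.
  router.gen: re-examined; everything it read last time is the same (shard.gen unchanged, assets.txt unchanged) — cache 6 kept, no run.
  amber.gen: re-examined; everything it read last time is the same (bundle.gen unchanged, router.gen unchanged) — cache 12 kept, no run.
  codegen.gen: re-examined; everything it read last time is the same (amber.gen unchanged, bundle.gen unchanged) — cache 12 kept, no run.
  core.gen: re-examined; everything it read last time is the same (patch.gen unchanged, amber.gen unchanged) — cache 0 kept, no run.
  graph.gen: re-examined; everything it read last time is the same (core.gen unchanged) — cache 0 kept, no run.
  tokens.gen: re-examined; everything it read last time is the same (graph.gen unchanged, codegen.gen unchanged) — cache 12 kept, no run.
  north.gen: re-examined; everything it read last time is the same (tokens.gen unchanged, router.gen unchanged) — cache 12 kept, no run.
  report.gen: re-examined; everything it read last time is the same (tokens.gen unchanged, assets.txt unchanged) — cache 12 kept, no run.
  sync.gen: re-examined; everything it read last time is the same (north.gen unchanged, graph.gen unchanged) — cache 12 kept, no run.
  west.gen: re-examined; everything it read last time is the same (shard.gen unchanged, sync.gen unchanged) — cache -6 kept, no run.
  index.gen: re-examined; everything it read last time is the same (report.gen unchanged, west.gen unchanged) — cache 12 kept, no run.
  meta.gen: re-examined; everything it read last time is the same (index.gen unchanged, index.gen unchanged) — cache 24 kept, no run.
  driver.gen: re-examined; everything it read last time is the same (meta.gen unchanged, core.gen unchanged) — cache 0 kept, no run.
  layout.gen: re-examined; everything it read last time is the same (driver.gen unchanged) — cache 0 kept, no run.
  build.gen: re-examined; everything it read last time is the same (layout.gen unchanged, shard.gen unchanged) — cache -6 kept, no run.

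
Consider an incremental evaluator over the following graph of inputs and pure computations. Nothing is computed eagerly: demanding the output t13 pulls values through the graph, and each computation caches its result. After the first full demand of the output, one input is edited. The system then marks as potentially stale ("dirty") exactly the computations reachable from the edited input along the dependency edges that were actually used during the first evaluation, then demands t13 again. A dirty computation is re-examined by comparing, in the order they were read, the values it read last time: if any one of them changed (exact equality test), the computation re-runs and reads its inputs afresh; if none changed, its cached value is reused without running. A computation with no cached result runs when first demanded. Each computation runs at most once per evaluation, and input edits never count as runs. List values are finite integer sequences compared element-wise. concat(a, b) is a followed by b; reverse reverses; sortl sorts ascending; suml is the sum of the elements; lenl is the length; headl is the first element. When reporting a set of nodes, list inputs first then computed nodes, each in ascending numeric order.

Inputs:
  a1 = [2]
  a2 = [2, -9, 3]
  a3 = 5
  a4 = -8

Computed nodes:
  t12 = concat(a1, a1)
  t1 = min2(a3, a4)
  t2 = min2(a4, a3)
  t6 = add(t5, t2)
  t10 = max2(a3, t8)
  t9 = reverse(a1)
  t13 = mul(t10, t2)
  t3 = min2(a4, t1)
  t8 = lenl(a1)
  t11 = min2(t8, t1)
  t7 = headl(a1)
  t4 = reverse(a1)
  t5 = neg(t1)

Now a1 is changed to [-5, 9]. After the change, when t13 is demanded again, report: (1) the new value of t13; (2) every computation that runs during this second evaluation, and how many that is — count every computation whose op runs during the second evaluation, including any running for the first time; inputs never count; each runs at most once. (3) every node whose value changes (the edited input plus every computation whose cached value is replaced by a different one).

Initial pass — values computed on the first demand:
  t2 = min2(-8, 5) = -8
  t8 = lenl([2]) = 1
  t10 = max2(5, 1) = 5
  t13 = mul(5, -8) = -40

Second demand — change propagation:
  t8: re-runs because a1 [2]->[-5, 9]; new result 2.
  t10: re-runs because t8 1->2; new result 5 (unchanged).
  t13: re-examined; everything it read last time is the same (t10 unchanged, t2 unchanged) — cache -40 kept, no run.

The important point: t10 recomputes to an identical value, and the output ends up unchanged.

t13 now evaluates to -40.
Run set: t8, t10 (2 run).
Changed values: a1, t8.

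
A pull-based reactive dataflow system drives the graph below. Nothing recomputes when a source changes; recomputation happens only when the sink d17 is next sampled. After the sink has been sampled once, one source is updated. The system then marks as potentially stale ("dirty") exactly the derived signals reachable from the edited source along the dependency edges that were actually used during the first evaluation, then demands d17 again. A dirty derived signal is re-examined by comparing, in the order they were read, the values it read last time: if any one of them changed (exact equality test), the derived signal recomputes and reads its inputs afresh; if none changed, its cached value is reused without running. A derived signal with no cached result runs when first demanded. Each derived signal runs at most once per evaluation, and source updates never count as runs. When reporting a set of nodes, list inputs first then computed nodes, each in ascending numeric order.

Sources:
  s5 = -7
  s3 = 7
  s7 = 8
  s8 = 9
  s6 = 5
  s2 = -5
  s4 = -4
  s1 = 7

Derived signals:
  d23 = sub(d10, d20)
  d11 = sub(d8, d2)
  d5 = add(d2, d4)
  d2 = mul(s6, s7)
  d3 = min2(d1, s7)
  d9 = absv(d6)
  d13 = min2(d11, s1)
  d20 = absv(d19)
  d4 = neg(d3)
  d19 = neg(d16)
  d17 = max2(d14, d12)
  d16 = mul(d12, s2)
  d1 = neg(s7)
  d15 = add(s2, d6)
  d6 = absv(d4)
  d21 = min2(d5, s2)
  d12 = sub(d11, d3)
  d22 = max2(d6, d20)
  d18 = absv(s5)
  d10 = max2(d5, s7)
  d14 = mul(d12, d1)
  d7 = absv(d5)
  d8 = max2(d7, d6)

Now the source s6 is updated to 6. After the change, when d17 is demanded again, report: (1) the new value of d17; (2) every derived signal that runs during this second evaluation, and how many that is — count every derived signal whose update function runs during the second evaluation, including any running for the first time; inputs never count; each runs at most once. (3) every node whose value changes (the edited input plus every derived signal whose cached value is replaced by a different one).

First evaluation (everything demanded from the output):
  d1 = neg(8) = -8
  d2 = mul(5, 8) = 40
  d3 = min2(-8, 8) = -8
  d4 = neg(-8) = 8
  d5 = add(40, 8) = 48
  d6 = absv(8) = 8
  d7 = absv(48) = 48
  d8 = max2(48, 8) = 48
  d11 = sub(48, 40) = 8
  d12 = sub(8, -8) = 16
  d14 = mul(16, -8) = -128
  d17 = max2(-128, 16) = 16

Propagation after the edit:
  d2: runs — s6 5->6; result 48.
  d5: runs — d2 40->48; result 56.
  d7: runs — d5 48->56; result 56.
  d8: runs — d7 48->56; result 56.
  d11: runs — d8 48->56; d2 40->48; result 8 (same value as before).
  d12: checked — values it read are unchanged (d11 unchanged, d3 unchanged); reused cached 16 without running.
  d14: checked — values it read are unchanged (d12 unchanged, d1 unchanged); reused cached -128 without running.
  d17: checked — values it read are unchanged (d14 unchanged, d12 unchanged); reused cached 16 without running.

Key observation: the change is absorbed at d11 — it re-runs but produces the same value, and the output's value is unchanged.

New value of d17: 16.
Derived signals that run: d2, d5, d7, d8, d11 — 5 in total.
Values that change: s6, d2, d5, d7, d8.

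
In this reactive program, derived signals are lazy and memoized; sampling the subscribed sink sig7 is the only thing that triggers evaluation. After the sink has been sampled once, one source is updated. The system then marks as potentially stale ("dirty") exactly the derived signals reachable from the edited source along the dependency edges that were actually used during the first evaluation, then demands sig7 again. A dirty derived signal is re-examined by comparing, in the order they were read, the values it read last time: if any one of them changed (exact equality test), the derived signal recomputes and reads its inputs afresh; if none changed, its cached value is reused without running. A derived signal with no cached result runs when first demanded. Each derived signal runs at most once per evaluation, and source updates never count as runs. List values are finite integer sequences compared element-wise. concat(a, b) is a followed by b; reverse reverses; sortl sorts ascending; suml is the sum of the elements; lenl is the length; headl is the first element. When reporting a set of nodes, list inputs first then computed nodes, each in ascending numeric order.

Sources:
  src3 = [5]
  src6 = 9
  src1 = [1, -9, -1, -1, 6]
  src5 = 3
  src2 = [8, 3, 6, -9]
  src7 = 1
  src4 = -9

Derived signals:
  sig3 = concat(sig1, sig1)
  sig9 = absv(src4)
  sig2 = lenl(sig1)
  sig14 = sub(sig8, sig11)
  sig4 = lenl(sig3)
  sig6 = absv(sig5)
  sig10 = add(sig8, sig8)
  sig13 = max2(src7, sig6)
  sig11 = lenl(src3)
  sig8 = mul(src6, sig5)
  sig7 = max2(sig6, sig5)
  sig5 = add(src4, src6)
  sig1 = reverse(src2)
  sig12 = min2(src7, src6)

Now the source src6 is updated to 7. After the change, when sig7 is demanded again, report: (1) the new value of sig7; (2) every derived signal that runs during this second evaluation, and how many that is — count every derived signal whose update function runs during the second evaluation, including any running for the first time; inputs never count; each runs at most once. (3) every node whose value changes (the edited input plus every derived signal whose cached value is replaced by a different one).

Demanding sig7 again yields 2.
3 derived signals run: sig5, sig6, sig7.
The nodes whose values change: src6, sig5, sig6, sig7.

First demand of the output computes:
  sig5 = add(-9, 9) = 0
  sig6 = absv(0) = 0
  sig7 = max2(0, 0) = 0

After the edit, cleaning proceeds:
  sig5: a read changed (src6 9->7) — executes, giving -2.
  sig6: a read changed (sig5 0->-2) — executes, giving 2.
  sig7: a read changed (sig6 0->2; sig5 0->-2) — executes, giving 2.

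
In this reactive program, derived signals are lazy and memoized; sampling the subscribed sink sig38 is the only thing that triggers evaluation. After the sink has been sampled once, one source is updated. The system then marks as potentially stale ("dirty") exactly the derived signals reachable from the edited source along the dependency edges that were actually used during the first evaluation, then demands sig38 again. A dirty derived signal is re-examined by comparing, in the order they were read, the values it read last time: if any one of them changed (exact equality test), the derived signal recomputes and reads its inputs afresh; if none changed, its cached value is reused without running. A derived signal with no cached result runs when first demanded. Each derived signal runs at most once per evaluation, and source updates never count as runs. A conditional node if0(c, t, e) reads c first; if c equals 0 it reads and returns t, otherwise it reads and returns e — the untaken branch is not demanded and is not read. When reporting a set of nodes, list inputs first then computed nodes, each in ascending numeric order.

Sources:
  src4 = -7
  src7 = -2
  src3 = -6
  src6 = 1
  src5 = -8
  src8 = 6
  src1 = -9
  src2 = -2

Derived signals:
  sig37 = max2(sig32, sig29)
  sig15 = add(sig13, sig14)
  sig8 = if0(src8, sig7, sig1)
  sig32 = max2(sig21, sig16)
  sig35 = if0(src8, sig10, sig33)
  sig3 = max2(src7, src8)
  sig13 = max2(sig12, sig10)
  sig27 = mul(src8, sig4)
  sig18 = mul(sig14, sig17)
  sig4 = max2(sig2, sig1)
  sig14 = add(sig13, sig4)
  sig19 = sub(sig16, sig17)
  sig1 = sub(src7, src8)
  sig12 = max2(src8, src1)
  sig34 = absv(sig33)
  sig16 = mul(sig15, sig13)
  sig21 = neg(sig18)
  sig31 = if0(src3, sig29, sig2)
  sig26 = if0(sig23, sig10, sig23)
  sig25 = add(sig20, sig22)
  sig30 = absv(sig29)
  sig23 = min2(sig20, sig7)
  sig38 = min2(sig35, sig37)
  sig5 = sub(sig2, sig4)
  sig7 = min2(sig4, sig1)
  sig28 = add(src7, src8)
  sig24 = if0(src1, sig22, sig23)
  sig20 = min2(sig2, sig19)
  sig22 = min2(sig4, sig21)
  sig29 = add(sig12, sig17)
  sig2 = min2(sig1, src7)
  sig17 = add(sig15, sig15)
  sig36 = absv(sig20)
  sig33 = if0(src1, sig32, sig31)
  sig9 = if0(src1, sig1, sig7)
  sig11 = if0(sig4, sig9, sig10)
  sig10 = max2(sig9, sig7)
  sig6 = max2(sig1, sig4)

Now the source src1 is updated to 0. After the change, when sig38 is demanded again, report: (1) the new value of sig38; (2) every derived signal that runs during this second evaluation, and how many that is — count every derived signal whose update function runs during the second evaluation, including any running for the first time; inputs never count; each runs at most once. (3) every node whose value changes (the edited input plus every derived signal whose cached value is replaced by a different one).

Demanding sig38 again yields 24.
5 derived signals run: sig9, sig12, sig33, sig35, sig38.
The nodes whose values change: src1, sig33, sig35, sig38.
Note where the cutoff bites: sig10 is checked, finds nothing changed, and keeps its cache.

First demand of the output computes:
  sig1 = sub(-2, 6) = -8
  sig2 = min2(-8, -2) = -8
  sig4 = max2(-8, -8) = -8
  sig7 = min2(-8, -8) = -8
  sig9 = if0(src1=-9 -> else branch sig7) = -8
  sig10 = max2(-8, -8) = -8
  sig12 = max2(6, -9) = 6
  sig13 = max2(6, -8) = 6
  sig14 = add(6, -8) = -2
  sig15 = add(6, -2) = 4
  sig16 = mul(4, 6) = 24
  sig17 = add(4, 4) = 8
  sig18 = mul(-2, 8) = -16
  sig21 = neg(-16) = 16
  sig29 = add(6, 8) = 14
  sig31 = if0(src3=-6 -> else branch sig2) = -8
  sig32 = max2(16, 24) = 24
  sig33 = if0(src1=-9 -> else branch sig31) = -8
  sig35 = if0(src8=6 -> else branch sig33) = -8
  sig37 = max2(24, 14) = 24
  sig38 = min2(-8, 24) = -8

After the edit, cleaning proceeds:
  sig9: a read changed (src1 -9->0) — executes, giving -8 — identical to its old value.
  sig10: dirty, but its reads are unchanged (sig9 unchanged, sig7 unchanged); cached -8 stands.
  sig12: a read changed (src1 -9->0) — executes, giving 6 — identical to its old value.
  sig13: dirty, but its reads are unchanged (sig12 unchanged, sig10 unchanged); cached 6 stands.
  sig14: dirty, but its reads are unchanged (sig13 unchanged, sig4 unchanged); cached -2 stands.
  sig15: dirty, but its reads are unchanged (sig13 unchanged, sig14 unchanged); cached 4 stands.
  sig16: dirty, but its reads are unchanged (sig15 unchanged, sig13 unchanged); cached 24 stands.
  sig17: dirty, but its reads are unchanged (sig15 unchanged, sig15 unchanged); cached 8 stands.
  sig18: dirty, but its reads are unchanged (sig14 unchanged, sig17 unchanged); cached -16 stands.
  sig21: dirty, but its reads are unchanged (sig18 unchanged); cached 16 stands.
  sig29: dirty, but its reads are unchanged (sig12 unchanged, sig17 unchanged); cached 14 stands.
  sig32: dirty, but its reads are unchanged (sig21 unchanged, sig16 unchanged); cached 24 stands.
  sig33: a read changed (src1 -9->0) — executes, giving 24.
  sig35: a read changed (sig33 -8->24) — executes, giving 24.
  sig37: dirty, but its reads are unchanged (sig32 unchanged, sig29 unchanged); cached 24 stands.
  sig38: a read changed (sig35 -8->24) — executes, giving 24.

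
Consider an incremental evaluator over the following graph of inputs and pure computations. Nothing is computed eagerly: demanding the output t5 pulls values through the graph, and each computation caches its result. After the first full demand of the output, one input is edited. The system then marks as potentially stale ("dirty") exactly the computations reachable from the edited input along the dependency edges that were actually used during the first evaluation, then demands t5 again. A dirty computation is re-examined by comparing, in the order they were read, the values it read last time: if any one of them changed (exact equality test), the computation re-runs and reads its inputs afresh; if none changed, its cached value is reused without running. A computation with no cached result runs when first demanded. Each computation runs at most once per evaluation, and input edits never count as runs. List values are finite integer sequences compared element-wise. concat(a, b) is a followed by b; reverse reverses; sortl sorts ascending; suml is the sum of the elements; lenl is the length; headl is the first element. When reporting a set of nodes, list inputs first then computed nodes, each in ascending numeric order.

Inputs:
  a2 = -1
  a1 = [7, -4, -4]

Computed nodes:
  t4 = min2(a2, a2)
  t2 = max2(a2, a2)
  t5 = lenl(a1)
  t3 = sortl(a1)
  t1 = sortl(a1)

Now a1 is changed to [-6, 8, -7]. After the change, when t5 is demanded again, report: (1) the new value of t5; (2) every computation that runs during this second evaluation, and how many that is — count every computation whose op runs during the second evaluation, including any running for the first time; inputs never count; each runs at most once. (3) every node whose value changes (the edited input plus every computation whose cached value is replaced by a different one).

t5 now evaluates to 3.
Run set: t5 (1 run).
Changed values: a1.

Initial pass — values computed on the first demand:
  t5 = lenl([7, -4, -4]) = 3

Second demand — change propagation:
  t5: re-runs because a1 [7, -4, -4]->[-6, 8, -7]; new result 3 (unchanged).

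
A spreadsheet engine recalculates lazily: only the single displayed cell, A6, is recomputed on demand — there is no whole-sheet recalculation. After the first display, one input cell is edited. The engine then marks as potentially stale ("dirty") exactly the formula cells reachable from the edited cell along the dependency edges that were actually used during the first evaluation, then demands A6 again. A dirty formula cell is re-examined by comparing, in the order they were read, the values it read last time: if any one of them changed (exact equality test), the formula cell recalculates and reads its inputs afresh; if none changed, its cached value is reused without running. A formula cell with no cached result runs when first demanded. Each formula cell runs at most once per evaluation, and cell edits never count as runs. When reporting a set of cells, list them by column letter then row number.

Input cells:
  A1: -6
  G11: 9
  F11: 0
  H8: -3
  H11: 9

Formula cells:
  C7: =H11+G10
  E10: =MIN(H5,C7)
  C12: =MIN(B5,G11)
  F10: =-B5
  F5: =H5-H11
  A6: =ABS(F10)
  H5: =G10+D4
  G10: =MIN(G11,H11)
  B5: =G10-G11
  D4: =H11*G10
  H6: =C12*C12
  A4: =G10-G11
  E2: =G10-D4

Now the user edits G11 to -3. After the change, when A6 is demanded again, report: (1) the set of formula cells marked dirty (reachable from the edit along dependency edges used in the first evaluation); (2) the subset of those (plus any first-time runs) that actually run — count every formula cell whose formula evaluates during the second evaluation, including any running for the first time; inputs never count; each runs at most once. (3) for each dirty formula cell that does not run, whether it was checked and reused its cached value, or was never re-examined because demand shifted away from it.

First evaluation (everything demanded from the output):
  G10 = MIN(9, 9) = 9
  B5 = 9 - 9 = 0
  F10 = -(0) = 0
  A6 = ABS(0) = 0

Propagation after the edit:
  G10: runs — G11 9->-3; result -3.
  B5: runs — G10 9->-3; G11 9->-3; result 0 (same value as before).
  F10: checked — values it read are unchanged (B5 unchanged); reused cached 0 without running.
  A6: checked — values it read are unchanged (F10 unchanged); reused cached 0 without running.

Key observation: the change is absorbed at B5 — it re-runs but produces the same value, and the output's value is unchanged.

Marked dirty: A6, B5, F10, G10.
Formula cells that run: B5, G10 — 2 in total.
Checked but reused from cache: A6, F10.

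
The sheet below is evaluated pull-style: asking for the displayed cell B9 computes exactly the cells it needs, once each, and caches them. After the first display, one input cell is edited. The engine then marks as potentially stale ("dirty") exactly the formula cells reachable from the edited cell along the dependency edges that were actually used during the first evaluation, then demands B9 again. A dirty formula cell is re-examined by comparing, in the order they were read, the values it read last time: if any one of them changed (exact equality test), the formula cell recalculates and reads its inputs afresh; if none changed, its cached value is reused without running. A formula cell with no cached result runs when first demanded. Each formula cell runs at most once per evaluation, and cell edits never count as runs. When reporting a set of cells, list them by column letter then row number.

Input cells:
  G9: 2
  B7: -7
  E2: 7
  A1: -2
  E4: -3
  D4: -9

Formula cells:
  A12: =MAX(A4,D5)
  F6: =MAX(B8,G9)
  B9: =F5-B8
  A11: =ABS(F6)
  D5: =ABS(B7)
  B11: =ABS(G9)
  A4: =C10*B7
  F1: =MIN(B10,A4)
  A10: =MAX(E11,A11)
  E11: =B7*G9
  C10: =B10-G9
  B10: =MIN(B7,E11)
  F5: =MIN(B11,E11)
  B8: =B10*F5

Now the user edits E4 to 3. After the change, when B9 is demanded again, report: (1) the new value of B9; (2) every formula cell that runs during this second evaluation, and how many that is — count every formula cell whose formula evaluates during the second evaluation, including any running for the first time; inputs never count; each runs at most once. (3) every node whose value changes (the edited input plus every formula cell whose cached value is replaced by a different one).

First demand of the output computes:
  B11 = ABS(2) = 2
  E11 = -7 * 2 = -14
  B10 = MIN(-7, -14) = -14
  F5 = MIN(2, -14) = -14
  B8 = -14 * -14 = 196
  B9 = -14 - 196 = -210

After the edit, cleaning proceeds:
  no node depends on E4 at all; the second demand re-runs nothing.

Note the shortcut — nothing in the graph depends on E4 at all, so no recomputation happens.

Demanding B9 again yields -210.
0 formula cells run: none.
The nodes whose values change: E4.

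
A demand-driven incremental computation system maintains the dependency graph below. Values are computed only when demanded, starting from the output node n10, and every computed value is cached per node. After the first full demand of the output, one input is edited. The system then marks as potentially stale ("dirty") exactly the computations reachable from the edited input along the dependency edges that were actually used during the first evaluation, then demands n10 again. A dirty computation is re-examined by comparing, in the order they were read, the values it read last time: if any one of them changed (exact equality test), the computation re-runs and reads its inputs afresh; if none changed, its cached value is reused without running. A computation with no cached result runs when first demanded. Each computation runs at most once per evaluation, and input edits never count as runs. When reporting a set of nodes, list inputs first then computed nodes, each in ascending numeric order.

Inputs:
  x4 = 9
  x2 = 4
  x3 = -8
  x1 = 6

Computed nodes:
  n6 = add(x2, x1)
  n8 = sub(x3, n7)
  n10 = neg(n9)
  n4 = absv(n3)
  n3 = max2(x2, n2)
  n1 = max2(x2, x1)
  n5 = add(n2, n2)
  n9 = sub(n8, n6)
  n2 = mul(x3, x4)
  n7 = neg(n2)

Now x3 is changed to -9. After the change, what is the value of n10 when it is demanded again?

First evaluation (everything demanded from the output):
  n2 = mul(-8, 9) = -72
  n6 = add(4, 6) = 10
  n7 = neg(-72) = 72
  n8 = sub(-8, 72) = -80
  n9 = sub(-80, 10) = -90
  n10 = neg(-90) = 90

Propagation after the edit:
  n2: runs — x3 -8->-9; result -81.
  n7: runs — n2 -72->-81; result 81.
  n8: runs — x3 -8->-9; n7 72->81; result -90.
  n9: runs — n8 -80->-90; result -100.
  n10: runs — n9 -90->-100; result 100.

New value of n10: 100.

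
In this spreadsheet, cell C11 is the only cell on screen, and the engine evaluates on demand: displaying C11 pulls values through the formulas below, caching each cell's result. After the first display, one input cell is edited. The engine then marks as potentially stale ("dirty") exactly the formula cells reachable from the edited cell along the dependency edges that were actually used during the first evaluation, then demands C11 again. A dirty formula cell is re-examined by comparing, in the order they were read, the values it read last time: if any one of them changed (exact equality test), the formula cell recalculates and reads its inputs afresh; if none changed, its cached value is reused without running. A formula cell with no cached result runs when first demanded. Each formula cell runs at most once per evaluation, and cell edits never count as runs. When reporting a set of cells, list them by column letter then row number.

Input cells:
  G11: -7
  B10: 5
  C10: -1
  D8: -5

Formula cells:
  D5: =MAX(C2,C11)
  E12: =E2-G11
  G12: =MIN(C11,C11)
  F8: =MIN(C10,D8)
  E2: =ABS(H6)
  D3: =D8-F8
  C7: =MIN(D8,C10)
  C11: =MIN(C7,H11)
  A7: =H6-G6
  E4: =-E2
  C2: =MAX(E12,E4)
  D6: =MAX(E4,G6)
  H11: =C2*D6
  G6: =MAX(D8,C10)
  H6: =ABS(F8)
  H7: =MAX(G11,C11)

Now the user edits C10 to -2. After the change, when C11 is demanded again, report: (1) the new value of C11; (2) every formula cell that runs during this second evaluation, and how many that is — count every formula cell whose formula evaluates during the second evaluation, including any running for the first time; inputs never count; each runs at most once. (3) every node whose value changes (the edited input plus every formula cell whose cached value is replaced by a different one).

Initial pass — values computed on the first demand:
  C7 = MIN(-5, -1) = -5
  F8 = MIN(-1, -5) = -5
  G6 = MAX(-5, -1) = -1
  H6 = ABS(-5) = 5
  E2 = ABS(5) = 5
  E4 = -(5) = -5
  D6 = MAX(-5, -1) = -1
  E12 = 5 - -7 = 12
  C2 = MAX(12, -5) = 12
  H11 = 12 * -1 = -12
  C11 = MIN(-5, -12) = -12

Second demand — change propagation:
  C7: re-runs because C10 -1->-2; new result -5 (unchanged).
  F8: re-runs because C10 -1->-2; new result -5 (unchanged).
  G6: re-runs because C10 -1->-2; new result -2.
  H6: re-examined; everything it read last time is the same (F8 unchanged) — cache 5 kept, no run.
  E2: re-examined; everything it read last time is the same (H6 unchanged) — cache 5 kept, no run.
  E4: re-examined; everything it read last time is the same (E2 unchanged) — cache -5 kept, no run.
  D6: re-runs because G6 -1->-2; new result -2.
  E12: re-examined; everything it read last time is the same (E2 unchanged, G11 unchanged) — cache 12 kept, no run.
  C2: re-examined; everything it read last time is the same (E12 unchanged, E4 unchanged) — cache 12 kept, no run.
  H11: re-runs because D6 -1->-2; new result -24.
  C11: re-runs because H11 -12->-24; new result -24.

The important point: at H6 every value read last time is unchanged, so the dirty flag clears without a run.

C11 now evaluates to -24.
Run set: C7, C11, D6, F8, G6, H11 (6 run).
Changed values: C10, C11, D6, G6, H11.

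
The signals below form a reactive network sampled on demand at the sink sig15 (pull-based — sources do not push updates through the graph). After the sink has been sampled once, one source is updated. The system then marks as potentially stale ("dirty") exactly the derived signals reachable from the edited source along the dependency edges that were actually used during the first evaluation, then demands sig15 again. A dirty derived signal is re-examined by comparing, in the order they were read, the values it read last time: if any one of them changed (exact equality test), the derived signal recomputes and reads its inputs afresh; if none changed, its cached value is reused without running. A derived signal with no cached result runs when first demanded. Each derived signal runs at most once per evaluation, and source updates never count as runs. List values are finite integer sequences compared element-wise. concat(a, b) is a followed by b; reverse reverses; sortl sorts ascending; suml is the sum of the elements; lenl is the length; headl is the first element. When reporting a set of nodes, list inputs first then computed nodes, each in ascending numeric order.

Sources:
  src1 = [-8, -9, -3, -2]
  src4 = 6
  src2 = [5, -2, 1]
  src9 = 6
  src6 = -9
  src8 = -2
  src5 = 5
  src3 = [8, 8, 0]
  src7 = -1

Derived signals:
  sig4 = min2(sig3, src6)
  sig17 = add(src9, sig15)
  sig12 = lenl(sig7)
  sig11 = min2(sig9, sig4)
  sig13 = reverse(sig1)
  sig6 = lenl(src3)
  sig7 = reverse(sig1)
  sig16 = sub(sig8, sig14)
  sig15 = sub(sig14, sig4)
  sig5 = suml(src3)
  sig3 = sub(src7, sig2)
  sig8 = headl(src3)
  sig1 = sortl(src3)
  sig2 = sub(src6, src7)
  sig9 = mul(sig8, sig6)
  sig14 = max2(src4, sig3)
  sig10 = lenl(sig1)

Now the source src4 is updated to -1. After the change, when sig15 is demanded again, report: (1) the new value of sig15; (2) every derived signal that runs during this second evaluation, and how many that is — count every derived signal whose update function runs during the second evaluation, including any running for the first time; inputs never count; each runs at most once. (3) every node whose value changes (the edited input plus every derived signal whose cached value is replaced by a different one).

sig15 now evaluates to 16.
Run set: sig14 (1 run).
Changed values: src4.
The important point: sig14 recomputes to an identical value, and the output ends up unchanged.

Initial pass — values computed on the first demand:
  sig2 = sub(-9, -1) = -8
  sig3 = sub(-1, -8) = 7
  sig4 = min2(7, -9) = -9
  sig14 = max2(6, 7) = 7
  sig15 = sub(7, -9) = 16

Second demand — change propagation:
  sig14: re-runs because src4 6->-1; new result 7 (unchanged).
  sig15: re-examined; everything it read last time is the same (sig14 unchanged, sig4 unchanged) — cache 16 kept, no run.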